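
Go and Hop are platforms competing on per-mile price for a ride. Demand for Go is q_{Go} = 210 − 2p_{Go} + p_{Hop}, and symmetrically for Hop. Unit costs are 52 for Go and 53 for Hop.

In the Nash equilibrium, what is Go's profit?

Go's profit: π = (p_{Go} − 52)(210 − 2p_{Go} + p_{Hop}).
∂π/∂p_{Go} = 314 − 4p_{Go} + p_{Hop} = 0 ⇒ p_{Go} = 78.5 + 0.25p_{Hop}.
Similarly p_{Hop} = 79 + 0.25p_{Go}.
Solving the two reaction functions simultaneously: (1 − (0.25)(0.25))p_{Go} = 78.5 + 0.25·79, so 0.9375p_{Go} = 98.25 and p_{Go} = 104.8.
Then p_{Hop} = 79 + 0.25·104.8 = 105.2.
q_{Go} = 210 − 2·104.8 + 105.2 = 105.6.
Profit = (104.8 − 52)·105.6 = 5575.68.

5575.68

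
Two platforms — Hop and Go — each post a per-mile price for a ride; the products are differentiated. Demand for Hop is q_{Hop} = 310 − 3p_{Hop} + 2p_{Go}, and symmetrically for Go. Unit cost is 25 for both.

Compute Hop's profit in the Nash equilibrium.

15229.6875

Hop's profit: π = (p_{Hop} − 25)(310 − 3p_{Hop} + 2p_{Go}).
∂π/∂p_{Hop} = 385 − 6p_{Hop} + 2p_{Go} = 0 ⇒ p_{Hop} = 385/6 + (1/3)p_{Go}.
The game is symmetric, so in equilibrium p_{Go} = p_{Hop}: the reaction function gives (2/3)p_{Hop} = 385/6, hence p_{Hop} = 96.25.
q_{Hop} = 310 − 3·96.25 + 2·96.25 = 213.75.
Profit = (96.25 − 25)·213.75 = 15229.6875.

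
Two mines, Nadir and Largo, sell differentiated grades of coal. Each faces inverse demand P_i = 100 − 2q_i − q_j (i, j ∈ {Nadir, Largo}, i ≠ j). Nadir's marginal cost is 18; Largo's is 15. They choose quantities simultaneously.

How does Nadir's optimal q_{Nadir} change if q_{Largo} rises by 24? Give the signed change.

-6

Mine Nadir's profit: π = q_{Nadir}(100 − 2q_{Nadir} − q_{Largo}) − 18q_{Nadir}.
∂π/∂q_{Nadir} = 82 − 4q_{Nadir} − q_{Largo} = 0 ⇒ q_{Nadir} = 20.5 − 0.25q_{Largo}.
The reaction-function slope is −0.25, so a 24-unit rise in q_{Largo} moves q_{Nadir} by −0.25 × 24 = −6. Nadir's best response falls — the actions are strategic substitutes.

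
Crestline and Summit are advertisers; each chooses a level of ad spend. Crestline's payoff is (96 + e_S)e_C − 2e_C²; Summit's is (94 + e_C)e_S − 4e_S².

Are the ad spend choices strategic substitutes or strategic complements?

Expanding Crestline's payoff: 96e_C + e_Se_C − 2e_C².
∂π/∂e_C = 96 + e_S − 4e_C = 0, so e_C = 24 + 0.25e_S.
The best-response slope de_C/de_S = 0.25 > 0: the reaction function is upward-sloping, so the choices are strategic complements.

strategic complements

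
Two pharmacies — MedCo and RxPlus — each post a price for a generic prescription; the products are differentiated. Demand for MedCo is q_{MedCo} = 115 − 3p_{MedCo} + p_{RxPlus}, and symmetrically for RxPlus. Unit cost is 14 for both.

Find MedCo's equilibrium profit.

908.28

MedCo's profit: π = (p_{MedCo} − 14)(115 − 3p_{MedCo} + p_{RxPlus}).
∂π/∂p_{MedCo} = 157 − 6p_{MedCo} + p_{RxPlus} = 0 ⇒ p_{MedCo} = 157/6 + (1/6)p_{RxPlus}.
By symmetry p_{RxPlus} = p_{MedCo}; substituting into the reaction function, (5/6)p_{MedCo} = 157/6 and p_{MedCo} = 31.4.
q_{MedCo} = 115 − 3·31.4 + 31.4 = 52.2.
Profit = (31.4 − 14)·52.2 = 908.28.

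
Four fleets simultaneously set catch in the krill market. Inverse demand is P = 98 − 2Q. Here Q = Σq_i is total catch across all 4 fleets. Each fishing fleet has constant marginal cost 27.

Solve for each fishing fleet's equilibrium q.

7.1

A representative fishing fleet's profit is π_i = q_i(98 − 2Q) − 27q_i, with Q = q_i + Σ_{j≠i} q_j.
First-order condition: 71 − 4q_i − 2Σ_{j≠i} q_j = 0.
In a symmetric equilibrium every fishing fleet chooses the same q, so Σ_{j≠i} q_j = 3q. The condition becomes 71 − 10q = 0, giving q = 71/10 = 7.1.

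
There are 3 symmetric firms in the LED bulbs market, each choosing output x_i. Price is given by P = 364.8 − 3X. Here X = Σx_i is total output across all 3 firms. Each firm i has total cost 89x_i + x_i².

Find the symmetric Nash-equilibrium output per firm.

19.7

A representative firm's profit is π_i = x_i(364.8 − 3X) − 89x_i − x_i², with X = x_i + Σ_{j≠i} x_j.
First-order condition: 275.8 − 8x_i − 3Σ_{j≠i} x_j = 0.
Imposing symmetry (x_j = x for all j) turns Σ_{j≠i} x_j into 2x, so 275.8 = 14x and x = 19.7.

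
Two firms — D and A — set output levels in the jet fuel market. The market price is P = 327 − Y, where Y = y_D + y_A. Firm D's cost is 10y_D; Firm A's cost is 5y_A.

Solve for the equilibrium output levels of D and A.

Firm D's profit: π = y_D(327 − (y_D + y_A)) − 10y_D.
∂π/∂y_D = 317 − 2y_D − y_A = 0, so y_D = 158.5 − 0.5y_A.
By the same steps for A: y_A = 161 − 0.5y_D.
Plugging y_A into D's best response: y_D = 158.5 − 0.5(161 − 0.5y_D) ⇒ 0.75y_D = 78, so y_D = 104.
Then y_A = 161 − 0.5·104 = 109.

104, 109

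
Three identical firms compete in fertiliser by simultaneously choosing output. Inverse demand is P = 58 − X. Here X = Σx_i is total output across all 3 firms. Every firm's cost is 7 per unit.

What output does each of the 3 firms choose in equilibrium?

12.75

A representative firm's profit is π_i = x_i(58 − X) − 7x_i, with X = x_i + Σ_{j≠i} x_j.
First-order condition: 51 − 2x_i − Σ_{j≠i} x_j = 0.
Imposing symmetry (x_j = x for all j) turns Σ_{j≠i} x_j into 2x, so 51 = 4x and x = 12.75.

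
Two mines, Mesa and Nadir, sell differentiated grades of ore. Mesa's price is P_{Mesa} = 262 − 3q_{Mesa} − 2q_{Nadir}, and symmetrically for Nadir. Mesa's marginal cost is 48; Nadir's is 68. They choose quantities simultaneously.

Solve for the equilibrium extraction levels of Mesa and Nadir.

28, 23

Mine Mesa's profit: π = q_{Mesa}(262 − 3q_{Mesa} − 2q_{Nadir}) − 48q_{Mesa}.
∂π/∂q_{Mesa} = 214 − 6q_{Mesa} − 2q_{Nadir} = 0 ⇒ q_{Mesa} = 107/3 − (1/3)q_{Nadir}.
Similarly q_{Nadir} = 97/3 − (1/3)q_{Mesa}.
Substituting the second reaction function into the first: q_{Mesa} = 107/3 − (1/3)(97/3 − (1/3)q_{Mesa}), which gives (8/9)q_{Mesa} = 224/9 ⇒ q_{Mesa} = 28.
Then q_{Nadir} = 97/3 − (1/3)·28 = 23.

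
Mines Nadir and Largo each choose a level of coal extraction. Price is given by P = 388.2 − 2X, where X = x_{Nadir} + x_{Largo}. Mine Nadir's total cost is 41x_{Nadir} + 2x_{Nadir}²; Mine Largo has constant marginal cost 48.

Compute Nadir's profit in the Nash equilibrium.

2560.36

Mine Nadir's profit: π = x_{Nadir}(388.2 − 2(x_{Nadir} + x_{Largo})) − 41x_{Nadir} − 2x_{Nadir}².
∂π/∂x_{Nadir} = 347.2 − 8x_{Nadir} − 2x_{Largo} = 0, so x_{Nadir} = 43.4 − 0.25x_{Largo}.
For Largo: ∂π/∂x_{Largo} = 340.2 − 4x_{Largo} − 2x_{Nadir} = 0 ⇒ x_{Largo} = 85.05 − 0.5x_{Nadir}.
Plugging x_{Largo} into Nadir's best response: x_{Nadir} = 43.4 − 0.25(85.05 − 0.5x_{Nadir}) ⇒ 0.875x_{Nadir} = 22.1375, so x_{Nadir} = 25.3.
Then x_{Largo} = 85.05 − 0.5·25.3 = 72.4.
Price P = 388.2 − 2·97.7 = 192.8.
Nadir's profit: (192.8 − 41)·25.3 − 2(25.3)² = 2560.36.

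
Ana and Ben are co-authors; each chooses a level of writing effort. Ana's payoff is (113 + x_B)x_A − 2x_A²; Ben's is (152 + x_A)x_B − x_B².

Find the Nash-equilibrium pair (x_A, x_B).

54, 103

Expanding Ana's payoff: 113x_A + x_Bx_A − 2x_A².
∂π/∂x_A = 113 + x_B − 4x_A = 0, so x_A = 28.25 + 0.25x_B.
Likewise for Ben: x_B = 76 + 0.5x_A.
Substituting the second reaction function into the first: x_A = 28.25 + 0.25(76 + 0.5x_A), which gives 0.875x_A = 47.25 ⇒ x_A = 54.
Then x_B = 76 + 0.5·54 = 103.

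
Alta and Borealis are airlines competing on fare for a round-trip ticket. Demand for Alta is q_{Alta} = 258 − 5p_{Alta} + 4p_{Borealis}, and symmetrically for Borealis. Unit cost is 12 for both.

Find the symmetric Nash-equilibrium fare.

Alta's profit: π = (p_{Alta} − 12)(258 − 5p_{Alta} + 4p_{Borealis}).
∂π/∂p_{Alta} = 318 − 10p_{Alta} + 4p_{Borealis} = 0 ⇒ p_{Alta} = 31.8 + 0.4p_{Borealis}.
By symmetry p_{Borealis} = p_{Alta}; substituting into the reaction function, 0.6p_{Alta} = 31.8 and p_{Alta} = 53.

53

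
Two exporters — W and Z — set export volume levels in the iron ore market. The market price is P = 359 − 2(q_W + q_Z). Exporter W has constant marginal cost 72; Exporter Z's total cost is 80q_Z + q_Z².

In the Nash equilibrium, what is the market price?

188.4

Exporter W's profit: π = q_W(359 − 2(q_W + q_Z)) − 72q_W.
∂π/∂q_W = 287 − 4q_W − 2q_Z = 0, so q_W = 71.75 − 0.5q_Z.
For Z: ∂π/∂q_Z = 279 − 6q_Z − 2q_W = 0 ⇒ q_Z = 46.5 − (1/3)q_W.
Plugging q_Z into W's best response: q_W = 71.75 − 0.5(46.5 − (1/3)q_W) ⇒ (5/6)q_W = 48.5, so q_W = 58.2.
Then q_Z = 46.5 − (1/3)·58.2 = 27.1.
Equilibrium price: P = 359 − 2·85.3 = 188.4.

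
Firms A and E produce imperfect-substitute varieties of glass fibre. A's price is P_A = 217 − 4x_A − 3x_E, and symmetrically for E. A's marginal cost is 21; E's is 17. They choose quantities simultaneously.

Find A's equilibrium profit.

Firm A's profit: π = x_A(217 − 4x_A − 3x_E) − 21x_A.
∂π/∂x_A = 196 − 8x_A − 3x_E = 0 ⇒ x_A = 24.5 − 0.375x_E.
Similarly x_E = 25 − 0.375x_A.
Plugging x_E into A's best response: x_A = 24.5 − 0.375(25 − 0.375x_A) ⇒ (55/64)x_A = 15.125, so x_A = 17.6.
Then x_E = 25 − 0.375·17.6 = 18.4.
P_A = 217 − 4·17.6 − 3·18.4 = 91.4.
Profit = (91.4 − 21)·17.6 = 1239.04.

1239.04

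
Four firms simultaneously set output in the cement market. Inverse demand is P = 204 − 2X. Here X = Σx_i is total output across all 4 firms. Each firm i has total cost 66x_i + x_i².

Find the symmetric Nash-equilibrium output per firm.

A representative firm's profit is π_i = x_i(204 − 2X) − 66x_i − x_i², with X = x_i + Σ_{j≠i} x_j.
First-order condition: 138 − 6x_i − 2Σ_{j≠i} x_j = 0.
Imposing symmetry (x_j = x for all j) turns Σ_{j≠i} x_j into 3x, so 138 = 12x and x = 11.5.

11.5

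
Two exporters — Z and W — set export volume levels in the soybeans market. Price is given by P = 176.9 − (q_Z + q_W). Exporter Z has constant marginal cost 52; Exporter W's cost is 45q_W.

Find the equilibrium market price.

Exporter Z's profit: π = q_Z(176.9 − (q_Z + q_W)) − 52q_Z.
∂π/∂q_Z = 124.9 − 2q_Z − q_W = 0, so q_Z = 62.45 − 0.5q_W.
By the same steps for W: q_W = 65.95 − 0.5q_Z.
Solving the two reaction functions simultaneously: (1 − (−0.5)(−0.5))q_Z = 62.45 − 0.5·65.95, so 0.75q_Z = 29.475 and q_Z = 39.3.
Then q_W = 65.95 − 0.5·39.3 = 46.3.
Equilibrium price: P = 176.9 − 85.6 = 91.3.

91.3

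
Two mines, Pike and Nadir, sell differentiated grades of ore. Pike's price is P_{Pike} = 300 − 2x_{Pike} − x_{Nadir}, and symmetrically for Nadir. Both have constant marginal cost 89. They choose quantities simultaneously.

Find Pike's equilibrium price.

173.4

Mine Pike's profit: π = x_{Pike}(300 − 2x_{Pike} − x_{Nadir}) − 89x_{Pike}.
∂π/∂x_{Pike} = 211 − 4x_{Pike} − x_{Nadir} = 0 ⇒ x_{Pike} = 52.75 − 0.25x_{Nadir}.
By symmetry x_{Nadir} = x_{Pike}; substituting into the reaction function, 1.25x_{Pike} = 52.75 and x_{Pike} = 42.2.
P_{Pike} = 300 − 2·42.2 − 42.2 = 173.4.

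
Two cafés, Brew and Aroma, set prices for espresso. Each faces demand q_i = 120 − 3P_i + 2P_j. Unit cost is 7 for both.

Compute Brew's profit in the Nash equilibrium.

Brew's profit: π = (P_{Brew} − 7)(120 − 3P_{Brew} + 2P_{Aroma}).
∂π/∂P_{Brew} = 141 − 6P_{Brew} + 2P_{Aroma} = 0 ⇒ P_{Brew} = 23.5 + (1/3)P_{Aroma}.
By symmetry P_{Aroma} = P_{Brew}; substituting into the reaction function, (2/3)P_{Brew} = 23.5 and P_{Brew} = 35.25.
q_{Brew} = 120 − 3·35.25 + 2·35.25 = 84.75.
Profit = (35.25 − 7)·84.75 = 2394.1875.

2394.1875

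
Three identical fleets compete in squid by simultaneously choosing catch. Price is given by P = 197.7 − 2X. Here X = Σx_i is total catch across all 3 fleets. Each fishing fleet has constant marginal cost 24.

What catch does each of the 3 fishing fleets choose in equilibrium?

A representative fishing fleet's profit is π_i = x_i(197.7 − 2X) − 24x_i, with X = x_i + Σ_{j≠i} x_j.
First-order condition: 173.7 − 4x_i − 2Σ_{j≠i} x_j = 0.
With identical fishing fleets, set every x_j = x: then 173.7 − 4x − 4x = 0, i.e. x = 173.7/8 = 21.7125.

21.7125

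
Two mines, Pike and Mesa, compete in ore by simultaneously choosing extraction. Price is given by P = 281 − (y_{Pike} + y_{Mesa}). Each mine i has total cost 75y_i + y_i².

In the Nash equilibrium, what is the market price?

Mine Pike's profit: π = y_{Pike}(281 − (y_{Pike} + y_{Mesa})) − 75y_{Pike} − y_{Pike}².
∂π/∂y_{Pike} = 206 − 4y_{Pike} − y_{Mesa} = 0, so y_{Pike} = 51.5 − 0.25y_{Mesa}.
By symmetry y_{Mesa} = y_{Pike}; substituting into the reaction function, 1.25y_{Pike} = 51.5 and y_{Pike} = 41.2.
Equilibrium price: P = 281 − 82.4 = 198.6.

198.6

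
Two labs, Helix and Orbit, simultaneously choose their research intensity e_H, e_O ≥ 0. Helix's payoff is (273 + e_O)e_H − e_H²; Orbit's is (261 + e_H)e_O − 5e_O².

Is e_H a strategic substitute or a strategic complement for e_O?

strategic complements

Expanding Helix's payoff: 273e_H + e_Oe_H − e_H².
∂π/∂e_H = 273 + e_O − 2e_H = 0, so e_H = 136.5 + 0.5e_O.
The best-response slope de_H/de_O = 0.5 > 0: the reaction function is upward-sloping, so the choices are strategic complements.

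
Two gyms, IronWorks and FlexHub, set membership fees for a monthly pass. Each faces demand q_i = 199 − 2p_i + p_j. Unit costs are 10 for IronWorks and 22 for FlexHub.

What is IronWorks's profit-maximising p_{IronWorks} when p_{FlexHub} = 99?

79.5

IronWorks's profit: π = (p_{IronWorks} − 10)(199 − 2p_{IronWorks} + p_{FlexHub}).
∂π/∂p_{IronWorks} = 219 − 4p_{IronWorks} + p_{FlexHub} = 0 ⇒ p_{IronWorks} = 54.75 + 0.25p_{FlexHub}.
At p_{FlexHub} = 99: p_{IronWorks} = 54.75 + 0.25·99 = 79.5.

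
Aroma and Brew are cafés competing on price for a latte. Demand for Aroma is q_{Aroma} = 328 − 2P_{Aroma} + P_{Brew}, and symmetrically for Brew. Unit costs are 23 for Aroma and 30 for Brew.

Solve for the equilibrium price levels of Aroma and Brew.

Aroma's profit: π = (P_{Aroma} − 23)(328 − 2P_{Aroma} + P_{Brew}).
∂π/∂P_{Aroma} = 374 − 4P_{Aroma} + P_{Brew} = 0 ⇒ P_{Aroma} = 93.5 + 0.25P_{Brew}.
Similarly P_{Brew} = 97 + 0.25P_{Aroma}.
Solving the two reaction functions simultaneously: (1 − (0.25)(0.25))P_{Aroma} = 93.5 + 0.25·97, so 0.9375P_{Aroma} = 117.75 and P_{Aroma} = 125.6.
Then P_{Brew} = 97 + 0.25·125.6 = 128.4.

125.6, 128.4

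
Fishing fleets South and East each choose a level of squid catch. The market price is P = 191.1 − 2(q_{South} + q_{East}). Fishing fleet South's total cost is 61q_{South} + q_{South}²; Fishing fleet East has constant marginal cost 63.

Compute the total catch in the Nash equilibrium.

Fishing fleet South's profit: π = q_{South}(191.1 − 2(q_{South} + q_{East})) − 61q_{South} − q_{South}².
∂π/∂q_{South} = 130.1 − 6q_{South} − 2q_{East} = 0, so q_{South} = 1301/60 − (1/3)q_{East}.
For East: ∂π/∂q_{East} = 128.1 − 4q_{East} − 2q_{South} = 0 ⇒ q_{East} = 32.025 − 0.5q_{South}.
Substituting the second reaction function into the first: q_{South} = 1301/60 − (1/3)(32.025 − 0.5q_{South}), which gives (5/6)q_{South} = 1321/120 ⇒ q_{South} = 13.21.
Then q_{East} = 32.025 − 0.5·13.21 = 25.42.
Total catch: 13.21 + 25.42 = 38.63.

38.63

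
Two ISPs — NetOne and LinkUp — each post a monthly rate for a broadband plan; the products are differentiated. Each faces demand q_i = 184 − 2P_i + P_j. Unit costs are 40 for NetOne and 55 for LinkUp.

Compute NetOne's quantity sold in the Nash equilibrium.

NetOne's profit: π = (P_{NetOne} − 40)(184 − 2P_{NetOne} + P_{LinkUp}).
∂π/∂P_{NetOne} = 264 − 4P_{NetOne} + P_{LinkUp} = 0 ⇒ P_{NetOne} = 66 + 0.25P_{LinkUp}.
Similarly P_{LinkUp} = 73.5 + 0.25P_{NetOne}.
Substituting the second reaction function into the first: P_{NetOne} = 66 + 0.25(73.5 + 0.25P_{NetOne}), which gives 0.9375P_{NetOne} = 84.375 ⇒ P_{NetOne} = 90.
Then P_{LinkUp} = 73.5 + 0.25·90 = 96.
q_{NetOne} = 184 − 2·90 + 96 = 100.

100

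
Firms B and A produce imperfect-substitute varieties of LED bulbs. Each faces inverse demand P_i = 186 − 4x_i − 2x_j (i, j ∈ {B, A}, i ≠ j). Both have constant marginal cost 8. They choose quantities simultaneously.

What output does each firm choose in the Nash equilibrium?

Firm B's profit: π = x_B(186 − 4x_B − 2x_A) − 8x_B.
∂π/∂x_B = 178 − 8x_B − 2x_A = 0 ⇒ x_B = 22.25 − 0.25x_A.
The game is symmetric, so in equilibrium x_A = x_B: the reaction function gives 1.25x_B = 22.25, hence x_B = 17.8.

17.8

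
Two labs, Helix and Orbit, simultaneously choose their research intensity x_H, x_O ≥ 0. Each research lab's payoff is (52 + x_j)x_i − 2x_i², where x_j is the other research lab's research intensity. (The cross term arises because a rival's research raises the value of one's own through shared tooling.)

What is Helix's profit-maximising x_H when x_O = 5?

14.25

Helix's payoff is (52 + x_O)x_H − 2x_H².
∂π/∂x_H = 52 + x_O − 4x_H = 0, so x_H = 13 + 0.25x_O.
At x_O = 5: x_H = 13 + 0.25·5 = 14.25.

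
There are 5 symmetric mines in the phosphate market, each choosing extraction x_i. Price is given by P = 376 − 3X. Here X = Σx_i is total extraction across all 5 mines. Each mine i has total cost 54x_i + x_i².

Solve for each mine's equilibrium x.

A representative mine's profit is π_i = x_i(376 − 3X) − 54x_i − x_i², with X = x_i + Σ_{j≠i} x_j.
First-order condition: 322 − 8x_i − 3Σ_{j≠i} x_j = 0.
In a symmetric equilibrium every mine chooses the same x, so Σ_{j≠i} x_j = 4x. The condition becomes 322 − 20x = 0, giving x = 322/20 = 16.1.

16.1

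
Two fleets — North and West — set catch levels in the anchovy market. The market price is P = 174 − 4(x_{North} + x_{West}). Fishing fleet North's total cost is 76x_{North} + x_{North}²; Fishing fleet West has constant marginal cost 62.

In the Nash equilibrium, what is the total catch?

Fishing fleet North's profit: π = x_{North}(174 − 4(x_{North} + x_{West})) − 76x_{North} − x_{North}².
∂π/∂x_{North} = 98 − 10x_{North} − 4x_{West} = 0, so x_{North} = 9.8 − 0.4x_{West}.
For West: ∂π/∂x_{West} = 112 − 8x_{West} − 4x_{North} = 0 ⇒ x_{West} = 14 − 0.5x_{North}.
Plugging x_{West} into North's best response: x_{North} = 9.8 − 0.4(14 − 0.5x_{North}) ⇒ 0.8x_{North} = 4.2, so x_{North} = 5.25.
Then x_{West} = 14 − 0.5·5.25 = 11.375.
Total catch: 5.25 + 11.375 = 16.625.

16.625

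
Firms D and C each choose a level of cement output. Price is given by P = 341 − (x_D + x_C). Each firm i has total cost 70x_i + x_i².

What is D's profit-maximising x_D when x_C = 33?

59.5

Firm D's profit: π = x_D(341 − (x_D + x_C)) − 70x_D − x_D².
∂π/∂x_D = 271 − 4x_D − x_C = 0, so x_D = 67.75 − 0.25x_C.
At x_C = 33: x_D = 67.75 − 0.25·33 = 59.5.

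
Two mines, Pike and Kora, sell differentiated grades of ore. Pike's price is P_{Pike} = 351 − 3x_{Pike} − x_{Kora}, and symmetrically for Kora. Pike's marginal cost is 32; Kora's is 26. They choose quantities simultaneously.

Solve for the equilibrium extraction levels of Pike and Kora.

Mine Pike's profit: π = x_{Pike}(351 − 3x_{Pike} − x_{Kora}) − 32x_{Pike}.
∂π/∂x_{Pike} = 319 − 6x_{Pike} − x_{Kora} = 0 ⇒ x_{Pike} = 319/6 − (1/6)x_{Kora}.
Similarly x_{Kora} = 325/6 − (1/6)x_{Pike}.
Plugging x_{Kora} into Pike's best response: x_{Pike} = 319/6 − (1/6)(325/6 − (1/6)x_{Pike}) ⇒ (35/36)x_{Pike} = 1589/36, so x_{Pike} = 45.4.
Then x_{Kora} = 325/6 − (1/6)·45.4 = 46.6.

45.4, 46.6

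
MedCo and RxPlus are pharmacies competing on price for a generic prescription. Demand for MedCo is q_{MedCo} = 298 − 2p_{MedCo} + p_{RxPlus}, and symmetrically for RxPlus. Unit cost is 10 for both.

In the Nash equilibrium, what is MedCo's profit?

MedCo's profit: π = (p_{MedCo} − 10)(298 − 2p_{MedCo} + p_{RxPlus}).
∂π/∂p_{MedCo} = 318 − 4p_{MedCo} + p_{RxPlus} = 0 ⇒ p_{MedCo} = 79.5 + 0.25p_{RxPlus}.
By symmetry p_{RxPlus} = p_{MedCo}; substituting into the reaction function, 0.75p_{MedCo} = 79.5 and p_{MedCo} = 106.
q_{MedCo} = 298 − 2·106 + 106 = 192.
Profit = (106 − 10)·192 = 18432.

18432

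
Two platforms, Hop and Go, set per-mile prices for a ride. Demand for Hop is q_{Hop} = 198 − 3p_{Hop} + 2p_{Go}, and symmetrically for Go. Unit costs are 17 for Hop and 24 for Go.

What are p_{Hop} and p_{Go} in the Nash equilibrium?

63.5625, 66.1875

Hop's profit: π = (p_{Hop} − 17)(198 − 3p_{Hop} + 2p_{Go}).
∂π/∂p_{Hop} = 249 − 6p_{Hop} + 2p_{Go} = 0 ⇒ p_{Hop} = 41.5 + (1/3)p_{Go}.
Similarly p_{Go} = 45 + (1/3)p_{Hop}.
Solving the two reaction functions simultaneously: (1 − (1/3)(1/3))p_{Hop} = 41.5 + (1/3)·45, so (8/9)p_{Hop} = 56.5 and p_{Hop} = 63.5625.
Then p_{Go} = 45 + (1/3)·63.5625 = 66.1875.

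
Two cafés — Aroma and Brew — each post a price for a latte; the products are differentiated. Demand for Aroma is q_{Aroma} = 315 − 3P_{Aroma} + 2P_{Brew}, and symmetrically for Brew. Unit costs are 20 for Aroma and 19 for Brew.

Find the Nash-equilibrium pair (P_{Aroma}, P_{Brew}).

93.5625, 93.1875

Aroma's profit: π = (P_{Aroma} − 20)(315 − 3P_{Aroma} + 2P_{Brew}).
∂π/∂P_{Aroma} = 375 − 6P_{Aroma} + 2P_{Brew} = 0 ⇒ P_{Aroma} = 62.5 + (1/3)P_{Brew}.
Similarly P_{Brew} = 62 + (1/3)P_{Aroma}.
Solving the two reaction functions simultaneously: (1 − (1/3)(1/3))P_{Aroma} = 62.5 + (1/3)·62, so (8/9)P_{Aroma} = 499/6 and P_{Aroma} = 93.5625.
Then P_{Brew} = 62 + (1/3)·93.5625 = 93.1875.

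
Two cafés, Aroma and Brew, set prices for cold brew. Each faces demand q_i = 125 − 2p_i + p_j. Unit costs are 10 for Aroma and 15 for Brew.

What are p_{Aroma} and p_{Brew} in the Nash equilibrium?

49, 51

Aroma's profit: π = (p_{Aroma} − 10)(125 − 2p_{Aroma} + p_{Brew}).
∂π/∂p_{Aroma} = 145 − 4p_{Aroma} + p_{Brew} = 0 ⇒ p_{Aroma} = 36.25 + 0.25p_{Brew}.
Similarly p_{Brew} = 38.75 + 0.25p_{Aroma}.
Solving the two reaction functions simultaneously: (1 − (0.25)(0.25))p_{Aroma} = 36.25 + 0.25·38.75, so 0.9375p_{Aroma} = 45.9375 and p_{Aroma} = 49.
Then p_{Brew} = 38.75 + 0.25·49 = 51.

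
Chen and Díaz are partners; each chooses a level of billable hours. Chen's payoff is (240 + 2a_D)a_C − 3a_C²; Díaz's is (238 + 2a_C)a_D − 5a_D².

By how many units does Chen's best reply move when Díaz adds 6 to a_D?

2

Expanding Chen's payoff: 240a_C + 2a_Da_C − 3a_C².
∂π/∂a_C = 240 + 2a_D − 6a_C = 0, so a_C = 40 + (1/3)a_D.
The reaction-function slope is 1/3, so a 6-unit rise in a_D moves a_C by 1/3 × 6 = 2. Chen's best response rises — the actions are strategic complements.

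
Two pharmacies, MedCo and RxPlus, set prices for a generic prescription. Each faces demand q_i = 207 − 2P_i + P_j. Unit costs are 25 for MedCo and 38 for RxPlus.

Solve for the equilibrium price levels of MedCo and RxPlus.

MedCo's profit: π = (P_{MedCo} − 25)(207 − 2P_{MedCo} + P_{RxPlus}).
∂π/∂P_{MedCo} = 257 − 4P_{MedCo} + P_{RxPlus} = 0 ⇒ P_{MedCo} = 64.25 + 0.25P_{RxPlus}.
Similarly P_{RxPlus} = 70.75 + 0.25P_{MedCo}.
Substituting the second reaction function into the first: P_{MedCo} = 64.25 + 0.25(70.75 + 0.25P_{MedCo}), which gives 0.9375P_{MedCo} = 81.9375 ⇒ P_{MedCo} = 87.4.
Then P_{RxPlus} = 70.75 + 0.25·87.4 = 92.6.

87.4, 92.6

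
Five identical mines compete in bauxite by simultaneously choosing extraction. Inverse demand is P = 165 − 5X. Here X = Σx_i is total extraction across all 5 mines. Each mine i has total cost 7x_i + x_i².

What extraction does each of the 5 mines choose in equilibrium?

4.9375

A representative mine's profit is π_i = x_i(165 − 5X) − 7x_i − x_i², with X = x_i + Σ_{j≠i} x_j.
First-order condition: 158 − 12x_i − 5Σ_{j≠i} x_j = 0.
Imposing symmetry (x_j = x for all j) turns Σ_{j≠i} x_j into 4x, so 158 = 32x and x = 4.9375.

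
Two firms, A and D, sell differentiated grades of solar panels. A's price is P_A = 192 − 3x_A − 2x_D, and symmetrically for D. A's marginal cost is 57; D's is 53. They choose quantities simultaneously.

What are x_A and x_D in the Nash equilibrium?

Firm A's profit: π = x_A(192 − 3x_A − 2x_D) − 57x_A.
∂π/∂x_A = 135 − 6x_A − 2x_D = 0 ⇒ x_A = 22.5 − (1/3)x_D.
Similarly x_D = 139/6 − (1/3)x_A.
Solving the two reaction functions simultaneously: (1 − (−1/3)(−1/3))x_A = 22.5 − (1/3)·(139/6), so (8/9)x_A = 133/9 and x_A = 16.625.
Then x_D = 139/6 − (1/3)·16.625 = 17.625.

16.625, 17.625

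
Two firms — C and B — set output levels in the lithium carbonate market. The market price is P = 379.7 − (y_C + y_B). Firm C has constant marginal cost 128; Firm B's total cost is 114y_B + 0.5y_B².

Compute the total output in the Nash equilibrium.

153.82

Firm C's profit: π = y_C(379.7 − (y_C + y_B)) − 128y_C.
∂π/∂y_C = 251.7 − 2y_C − y_B = 0, so y_C = 125.85 − 0.5y_B.
For B: ∂π/∂y_B = 265.7 − 3y_B − y_C = 0 ⇒ y_B = 2657/30 − (1/3)y_C.
Substituting the second reaction function into the first: y_C = 125.85 − 0.5(2657/30 − (1/3)y_C), which gives (5/6)y_C = 2447/30 ⇒ y_C = 97.88.
Then y_B = 2657/30 − (1/3)·97.88 = 55.94.
Total output: 97.88 + 55.94 = 153.82.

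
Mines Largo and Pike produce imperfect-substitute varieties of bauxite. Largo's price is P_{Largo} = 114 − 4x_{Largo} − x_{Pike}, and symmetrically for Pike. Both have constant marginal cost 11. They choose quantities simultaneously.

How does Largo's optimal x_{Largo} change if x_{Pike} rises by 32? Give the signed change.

-4

Mine Largo's profit: π = x_{Largo}(114 − 4x_{Largo} − x_{Pike}) − 11x_{Largo}.
∂π/∂x_{Largo} = 103 − 8x_{Largo} − x_{Pike} = 0 ⇒ x_{Largo} = 12.875 − 0.125x_{Pike}.
The reaction-function slope is −0.125, so a 32-unit rise in x_{Pike} moves x_{Largo} by −0.125 × 32 = −4. Largo's best response falls — the actions are strategic substitutes.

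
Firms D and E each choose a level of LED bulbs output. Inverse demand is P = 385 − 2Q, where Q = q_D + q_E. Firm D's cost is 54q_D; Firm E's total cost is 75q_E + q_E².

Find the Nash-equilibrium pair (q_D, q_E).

Firm D's profit: π = q_D(385 − 2(q_D + q_E)) − 54q_D.
∂π/∂q_D = 331 − 4q_D − 2q_E = 0, so q_D = 82.75 − 0.5q_E.
For E: ∂π/∂q_E = 310 − 6q_E − 2q_D = 0 ⇒ q_E = 155/3 − (1/3)q_D.
Plugging q_E into D's best response: q_D = 82.75 − 0.5(155/3 − (1/3)q_D) ⇒ (5/6)q_D = 683/12, so q_D = 68.3.
Then q_E = 155/3 − (1/3)·68.3 = 28.9.

68.3, 28.9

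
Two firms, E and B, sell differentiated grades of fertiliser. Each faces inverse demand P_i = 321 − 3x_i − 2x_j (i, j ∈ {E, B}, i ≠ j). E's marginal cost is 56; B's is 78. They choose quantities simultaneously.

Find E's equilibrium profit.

Firm E's profit: π = x_E(321 − 3x_E − 2x_B) − 56x_E.
∂π/∂x_E = 265 − 6x_E − 2x_B = 0 ⇒ x_E = 265/6 − (1/3)x_B.
Similarly x_B = 40.5 − (1/3)x_E.
Solving the two reaction functions simultaneously: (1 − (−1/3)(−1/3))x_E = 265/6 − (1/3)·40.5, so (8/9)x_E = 92/3 and x_E = 34.5.
Then x_B = 40.5 − (1/3)·34.5 = 29.
P_E = 321 − 3·34.5 − 2·29 = 159.5.
Profit = (159.5 − 56)·34.5 = 3570.75.

3570.75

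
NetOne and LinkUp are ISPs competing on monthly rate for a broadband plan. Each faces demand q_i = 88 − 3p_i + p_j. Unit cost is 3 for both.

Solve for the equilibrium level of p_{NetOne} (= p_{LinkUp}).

19.4

NetOne's profit: π = (p_{NetOne} − 3)(88 − 3p_{NetOne} + p_{LinkUp}).
∂π/∂p_{NetOne} = 97 − 6p_{NetOne} + p_{LinkUp} = 0 ⇒ p_{NetOne} = 97/6 + (1/6)p_{LinkUp}.
Setting p_{NetOne} = p_{LinkUp} in the reaction function: p_{NetOne} = 97/6 + (1/6)p_{NetOne}, so p_{NetOne} = (97/6) / (5/6) = 19.4.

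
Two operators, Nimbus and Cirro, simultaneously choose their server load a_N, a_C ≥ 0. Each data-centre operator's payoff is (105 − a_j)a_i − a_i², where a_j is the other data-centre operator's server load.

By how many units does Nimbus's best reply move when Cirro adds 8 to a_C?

Nimbus's payoff is (105 − a_C)a_N − a_N².
∂π/∂a_N = 105 − a_C − 2a_N = 0, so a_N = 52.5 − 0.5a_C.
The reaction-function slope is −0.5, so an 8-unit rise in a_C moves a_N by −0.5 × 8 = −4. Nimbus's best response falls — the actions are strategic substitutes.

-4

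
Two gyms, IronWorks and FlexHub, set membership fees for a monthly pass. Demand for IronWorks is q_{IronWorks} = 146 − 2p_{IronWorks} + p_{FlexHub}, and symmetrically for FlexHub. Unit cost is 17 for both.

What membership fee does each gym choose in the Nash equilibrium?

60

IronWorks's profit: π = (p_{IronWorks} − 17)(146 − 2p_{IronWorks} + p_{FlexHub}).
∂π/∂p_{IronWorks} = 180 − 4p_{IronWorks} + p_{FlexHub} = 0 ⇒ p_{IronWorks} = 45 + 0.25p_{FlexHub}.
Setting p_{IronWorks} = p_{FlexHub} in the reaction function: p_{IronWorks} = 45 + 0.25p_{IronWorks}, so p_{IronWorks} = 45 / 0.75 = 60.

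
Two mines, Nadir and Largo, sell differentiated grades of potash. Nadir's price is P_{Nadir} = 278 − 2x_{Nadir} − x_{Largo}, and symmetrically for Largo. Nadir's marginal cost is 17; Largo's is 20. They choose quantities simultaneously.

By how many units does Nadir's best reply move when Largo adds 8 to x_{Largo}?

Mine Nadir's profit: π = x_{Nadir}(278 − 2x_{Nadir} − x_{Largo}) − 17x_{Nadir}.
∂π/∂x_{Nadir} = 261 − 4x_{Nadir} − x_{Largo} = 0 ⇒ x_{Nadir} = 65.25 − 0.25x_{Largo}.
The reaction-function slope is −0.25, so an 8-unit rise in x_{Largo} moves x_{Nadir} by −0.25 × 8 = −2. Nadir's best response falls — the actions are strategic substitutes.

-2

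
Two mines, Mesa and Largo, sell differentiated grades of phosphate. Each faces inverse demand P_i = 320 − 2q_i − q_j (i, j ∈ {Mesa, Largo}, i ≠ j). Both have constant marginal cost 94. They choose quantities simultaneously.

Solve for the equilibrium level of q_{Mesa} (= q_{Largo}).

Mine Mesa's profit: π = q_{Mesa}(320 − 2q_{Mesa} − q_{Largo}) − 94q_{Mesa}.
∂π/∂q_{Mesa} = 226 − 4q_{Mesa} − q_{Largo} = 0 ⇒ q_{Mesa} = 56.5 − 0.25q_{Largo}.
By symmetry q_{Largo} = q_{Mesa}; substituting into the reaction function, 1.25q_{Mesa} = 56.5 and q_{Mesa} = 45.2.

45.2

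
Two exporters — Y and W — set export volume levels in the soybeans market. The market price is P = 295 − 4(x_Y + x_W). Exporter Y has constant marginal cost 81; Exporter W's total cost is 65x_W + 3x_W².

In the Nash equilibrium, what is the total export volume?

31.875

Exporter Y's profit: π = x_Y(295 − 4(x_Y + x_W)) − 81x_Y.
∂π/∂x_Y = 214 − 8x_Y − 4x_W = 0, so x_Y = 26.75 − 0.5x_W.
For W: ∂π/∂x_W = 230 − 14x_W − 4x_Y = 0 ⇒ x_W = 115/7 − (2/7)x_Y.
Plugging x_W into Y's best response: x_Y = 26.75 − 0.5(115/7 − (2/7)x_Y) ⇒ (6/7)x_Y = 519/28, so x_Y = 21.625.
Then x_W = 115/7 − (2/7)·21.625 = 10.25.
Total export volume: 21.625 + 10.25 = 31.875.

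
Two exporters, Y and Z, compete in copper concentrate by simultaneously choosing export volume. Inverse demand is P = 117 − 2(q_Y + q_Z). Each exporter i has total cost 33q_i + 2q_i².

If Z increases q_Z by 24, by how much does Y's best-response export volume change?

-6

Exporter Y's profit: π = q_Y(117 − 2(q_Y + q_Z)) − 33q_Y − 2q_Y².
∂π/∂q_Y = 84 − 8q_Y − 2q_Z = 0, so q_Y = 10.5 − 0.25q_Z.
The reaction-function slope is −0.25, so a 24-unit rise in q_Z moves q_Y by −0.25 × 24 = −6. Y's best response falls — the actions are strategic substitutes.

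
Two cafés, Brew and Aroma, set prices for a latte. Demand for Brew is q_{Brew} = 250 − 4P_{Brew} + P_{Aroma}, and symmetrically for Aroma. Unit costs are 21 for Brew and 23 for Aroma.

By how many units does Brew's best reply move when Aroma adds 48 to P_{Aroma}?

6

Brew's profit: π = (P_{Brew} − 21)(250 − 4P_{Brew} + P_{Aroma}).
∂π/∂P_{Brew} = 334 − 8P_{Brew} + P_{Aroma} = 0 ⇒ P_{Brew} = 41.75 + 0.125P_{Aroma}.
The reaction-function slope is 0.125, so a 48-unit rise in P_{Aroma} moves P_{Brew} by 0.125 × 48 = 6. Brew's best response rises — the actions are strategic complements.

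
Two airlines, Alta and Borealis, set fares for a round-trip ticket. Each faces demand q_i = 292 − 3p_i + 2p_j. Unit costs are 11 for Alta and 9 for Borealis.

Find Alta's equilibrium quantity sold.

Alta's profit: π = (p_{Alta} − 11)(292 − 3p_{Alta} + 2p_{Borealis}).
∂π/∂p_{Alta} = 325 − 6p_{Alta} + 2p_{Borealis} = 0 ⇒ p_{Alta} = 325/6 + (1/3)p_{Borealis}.
Similarly p_{Borealis} = 319/6 + (1/3)p_{Alta}.
Solving the two reaction functions simultaneously: (1 − (1/3)(1/3))p_{Alta} = 325/6 + (1/3)·(319/6), so (8/9)p_{Alta} = 647/9 and p_{Alta} = 80.875.
Then p_{Borealis} = 319/6 + (1/3)·80.875 = 80.125.
q_{Alta} = 292 − 3·80.875 + 2·80.125 = 209.625.

209.625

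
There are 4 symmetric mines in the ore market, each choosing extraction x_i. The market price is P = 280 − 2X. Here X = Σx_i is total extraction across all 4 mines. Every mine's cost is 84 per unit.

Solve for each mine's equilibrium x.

A representative mine's profit is π_i = x_i(280 − 2X) − 84x_i, with X = x_i + Σ_{j≠i} x_j.
First-order condition: 196 − 4x_i − 2Σ_{j≠i} x_j = 0.
In a symmetric equilibrium every mine chooses the same x, so Σ_{j≠i} x_j = 3x. The condition becomes 196 − 10x = 0, giving x = 196/10 = 19.6.

19.6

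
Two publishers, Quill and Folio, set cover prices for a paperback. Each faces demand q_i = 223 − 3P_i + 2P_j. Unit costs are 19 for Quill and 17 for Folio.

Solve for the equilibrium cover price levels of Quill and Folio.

69.625, 68.875

Quill's profit: π = (P_{Quill} − 19)(223 − 3P_{Quill} + 2P_{Folio}).
∂π/∂P_{Quill} = 280 − 6P_{Quill} + 2P_{Folio} = 0 ⇒ P_{Quill} = 140/3 + (1/3)P_{Folio}.
Similarly P_{Folio} = 137/3 + (1/3)P_{Quill}.
Plugging P_{Folio} into Quill's best response: P_{Quill} = 140/3 + (1/3)(137/3 + (1/3)P_{Quill}) ⇒ (8/9)P_{Quill} = 557/9, so P_{Quill} = 69.625.
Then P_{Folio} = 137/3 + (1/3)·69.625 = 68.875.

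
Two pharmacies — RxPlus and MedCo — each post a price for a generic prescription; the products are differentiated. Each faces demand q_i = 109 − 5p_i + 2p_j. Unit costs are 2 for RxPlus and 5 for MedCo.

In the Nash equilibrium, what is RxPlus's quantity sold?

RxPlus's profit: π = (p_{RxPlus} − 2)(109 − 5p_{RxPlus} + 2p_{MedCo}).
∂π/∂p_{RxPlus} = 119 − 10p_{RxPlus} + 2p_{MedCo} = 0 ⇒ p_{RxPlus} = 11.9 + 0.2p_{MedCo}.
Similarly p_{MedCo} = 13.4 + 0.2p_{RxPlus}.
Substituting the second reaction function into the first: p_{RxPlus} = 11.9 + 0.2(13.4 + 0.2p_{RxPlus}), which gives 0.96p_{RxPlus} = 14.58 ⇒ p_{RxPlus} = 15.1875.
Then p_{MedCo} = 13.4 + 0.2·15.1875 = 16.4375.
q_{RxPlus} = 109 − 5·15.1875 + 2·16.4375 = 65.9375.

65.9375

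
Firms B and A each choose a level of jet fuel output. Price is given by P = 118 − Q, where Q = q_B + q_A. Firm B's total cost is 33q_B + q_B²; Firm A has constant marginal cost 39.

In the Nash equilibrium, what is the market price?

72

Firm B's profit: π = q_B(118 − (q_B + q_A)) − 33q_B − q_B².
∂π/∂q_B = 85 − 4q_B − q_A = 0, so q_B = 21.25 − 0.25q_A.
For A: ∂π/∂q_A = 79 − 2q_A − q_B = 0 ⇒ q_A = 39.5 − 0.5q_B.
Substituting the second reaction function into the first: q_B = 21.25 − 0.25(39.5 − 0.5q_B), which gives 0.875q_B = 11.375 ⇒ q_B = 13.
Then q_A = 39.5 − 0.5·13 = 33.
Equilibrium price: P = 118 − 46 = 72.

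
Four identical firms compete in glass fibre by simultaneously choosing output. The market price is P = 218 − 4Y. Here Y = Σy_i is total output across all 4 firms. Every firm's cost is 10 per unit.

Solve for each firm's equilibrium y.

10.4

A representative firm's profit is π_i = y_i(218 − 4Y) − 10y_i, with Y = y_i + Σ_{j≠i} y_j.
First-order condition: 208 − 8y_i − 4Σ_{j≠i} y_j = 0.
In a symmetric equilibrium every firm chooses the same y, so Σ_{j≠i} y_j = 3y. The condition becomes 208 − 20y = 0, giving y = 208/20 = 10.4.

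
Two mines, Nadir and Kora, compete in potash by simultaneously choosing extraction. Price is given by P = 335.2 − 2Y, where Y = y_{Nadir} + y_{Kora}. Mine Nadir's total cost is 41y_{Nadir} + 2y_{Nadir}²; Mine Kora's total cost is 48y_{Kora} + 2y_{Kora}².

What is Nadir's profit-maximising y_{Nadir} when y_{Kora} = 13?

33.525

Mine Nadir's profit: π = y_{Nadir}(335.2 − 2(y_{Nadir} + y_{Kora})) − 41y_{Nadir} − 2y_{Nadir}².
∂π/∂y_{Nadir} = 294.2 − 8y_{Nadir} − 2y_{Kora} = 0, so y_{Nadir} = 36.775 − 0.25y_{Kora}.
At y_{Kora} = 13: y_{Nadir} = 36.775 − 0.25·13 = 33.525.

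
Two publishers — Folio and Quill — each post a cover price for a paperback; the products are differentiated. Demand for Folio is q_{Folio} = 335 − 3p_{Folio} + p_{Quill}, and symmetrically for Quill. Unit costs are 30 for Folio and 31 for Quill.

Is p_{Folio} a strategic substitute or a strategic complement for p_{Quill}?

strategic complements

Folio's profit: π = (p_{Folio} − 30)(335 − 3p_{Folio} + p_{Quill}).
∂π/∂p_{Folio} = 425 − 6p_{Folio} + p_{Quill} = 0 ⇒ p_{Folio} = 425/6 + (1/6)p_{Quill}.
The best-response slope dp_{Folio}/dp_{Quill} = 1/6 > 0: the reaction function is upward-sloping, so the choices are strategic complements.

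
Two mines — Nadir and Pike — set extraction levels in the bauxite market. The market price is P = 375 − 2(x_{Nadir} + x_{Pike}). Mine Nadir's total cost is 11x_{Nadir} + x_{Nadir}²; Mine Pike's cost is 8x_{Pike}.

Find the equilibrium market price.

Mine Nadir's profit: π = x_{Nadir}(375 − 2(x_{Nadir} + x_{Pike})) − 11x_{Nadir} − x_{Nadir}².
∂π/∂x_{Nadir} = 364 − 6x_{Nadir} − 2x_{Pike} = 0, so x_{Nadir} = 182/3 − (1/3)x_{Pike}.
For Pike: ∂π/∂x_{Pike} = 367 − 4x_{Pike} − 2x_{Nadir} = 0 ⇒ x_{Pike} = 91.75 − 0.5x_{Nadir}.
Substituting the second reaction function into the first: x_{Nadir} = 182/3 − (1/3)(91.75 − 0.5x_{Nadir}), which gives (5/6)x_{Nadir} = 361/12 ⇒ x_{Nadir} = 36.1.
Then x_{Pike} = 91.75 − 0.5·36.1 = 73.7.
Equilibrium price: P = 375 − 2·109.8 = 155.4.

155.4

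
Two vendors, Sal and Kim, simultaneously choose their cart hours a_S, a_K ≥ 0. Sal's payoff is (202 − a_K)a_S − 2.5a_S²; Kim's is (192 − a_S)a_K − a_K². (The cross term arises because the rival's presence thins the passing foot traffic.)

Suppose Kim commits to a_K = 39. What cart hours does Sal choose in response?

Expanding Sal's payoff: 202a_S − a_Ka_S − 2.5a_S².
∂π/∂a_S = 202 − a_K − 5a_S = 0, so a_S = 40.4 − 0.2a_K.
At a_K = 39: a_S = 40.4 − 0.2·39 = 32.6.

32.6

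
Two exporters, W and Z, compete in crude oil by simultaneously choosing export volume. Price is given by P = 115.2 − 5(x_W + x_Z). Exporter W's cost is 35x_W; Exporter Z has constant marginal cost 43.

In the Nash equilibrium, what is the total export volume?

Exporter W's profit: π = x_W(115.2 − 5(x_W + x_Z)) − 35x_W.
∂π/∂x_W = 80.2 − 10x_W − 5x_Z = 0, so x_W = 8.02 − 0.5x_Z.
By the same steps for Z: x_Z = 7.22 − 0.5x_W.
Plugging x_Z into W's best response: x_W = 8.02 − 0.5(7.22 − 0.5x_W) ⇒ 0.75x_W = 4.41, so x_W = 5.88.
Then x_Z = 7.22 − 0.5·5.88 = 4.28.
Total export volume: 5.88 + 4.28 = 10.16.

10.16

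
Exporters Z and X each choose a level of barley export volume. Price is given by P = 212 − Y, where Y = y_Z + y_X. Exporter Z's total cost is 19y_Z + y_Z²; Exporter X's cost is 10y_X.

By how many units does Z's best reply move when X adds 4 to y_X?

-1

Exporter Z's profit: π = y_Z(212 − (y_Z + y_X)) − 19y_Z − y_Z².
∂π/∂y_Z = 193 − 4y_Z − y_X = 0, so y_Z = 48.25 − 0.25y_X.
The reaction-function slope is −0.25, so a 4-unit rise in y_X moves y_Z by −0.25 × 4 = −1. Z's best response falls — the actions are strategic substitutes.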